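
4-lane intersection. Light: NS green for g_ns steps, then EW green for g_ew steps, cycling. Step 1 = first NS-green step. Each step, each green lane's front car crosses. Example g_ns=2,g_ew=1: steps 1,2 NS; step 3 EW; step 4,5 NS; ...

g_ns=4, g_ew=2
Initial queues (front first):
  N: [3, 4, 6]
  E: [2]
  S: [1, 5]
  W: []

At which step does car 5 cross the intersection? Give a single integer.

Step 1 [NS]: N:car3-GO,E:wait,S:car1-GO,W:wait | queues: N=2 E=1 S=1 W=0
Step 2 [NS]: N:car4-GO,E:wait,S:car5-GO,W:wait | queues: N=1 E=1 S=0 W=0
Step 3 [NS]: N:car6-GO,E:wait,S:empty,W:wait | queues: N=0 E=1 S=0 W=0
Step 4 [NS]: N:empty,E:wait,S:empty,W:wait | queues: N=0 E=1 S=0 W=0
Step 5 [EW]: N:wait,E:car2-GO,S:wait,W:empty | queues: N=0 E=0 S=0 W=0
Car 5 crosses at step 2

2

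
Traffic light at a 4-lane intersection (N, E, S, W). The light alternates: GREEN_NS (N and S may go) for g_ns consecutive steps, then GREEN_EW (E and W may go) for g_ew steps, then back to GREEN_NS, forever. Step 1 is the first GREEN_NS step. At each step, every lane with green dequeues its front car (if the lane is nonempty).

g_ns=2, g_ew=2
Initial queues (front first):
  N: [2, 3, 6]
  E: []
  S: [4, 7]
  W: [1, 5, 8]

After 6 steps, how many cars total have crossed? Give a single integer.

Step 1 [NS]: N:car2-GO,E:wait,S:car4-GO,W:wait | queues: N=2 E=0 S=1 W=3
Step 2 [NS]: N:car3-GO,E:wait,S:car7-GO,W:wait | queues: N=1 E=0 S=0 W=3
Step 3 [EW]: N:wait,E:empty,S:wait,W:car1-GO | queues: N=1 E=0 S=0 W=2
Step 4 [EW]: N:wait,E:empty,S:wait,W:car5-GO | queues: N=1 E=0 S=0 W=1
Step 5 [NS]: N:car6-GO,E:wait,S:empty,W:wait | queues: N=0 E=0 S=0 W=1
Step 6 [NS]: N:empty,E:wait,S:empty,W:wait | queues: N=0 E=0 S=0 W=1
Cars crossed by step 6: 7

Answer: 7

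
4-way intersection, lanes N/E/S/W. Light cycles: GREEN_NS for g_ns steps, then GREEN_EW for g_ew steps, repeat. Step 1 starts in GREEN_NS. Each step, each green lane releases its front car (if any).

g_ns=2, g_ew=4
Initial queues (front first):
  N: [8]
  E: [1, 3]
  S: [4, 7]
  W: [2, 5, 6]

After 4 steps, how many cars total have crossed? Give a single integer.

Answer: 7

Derivation:
Step 1 [NS]: N:car8-GO,E:wait,S:car4-GO,W:wait | queues: N=0 E=2 S=1 W=3
Step 2 [NS]: N:empty,E:wait,S:car7-GO,W:wait | queues: N=0 E=2 S=0 W=3
Step 3 [EW]: N:wait,E:car1-GO,S:wait,W:car2-GO | queues: N=0 E=1 S=0 W=2
Step 4 [EW]: N:wait,E:car3-GO,S:wait,W:car5-GO | queues: N=0 E=0 S=0 W=1
Cars crossed by step 4: 7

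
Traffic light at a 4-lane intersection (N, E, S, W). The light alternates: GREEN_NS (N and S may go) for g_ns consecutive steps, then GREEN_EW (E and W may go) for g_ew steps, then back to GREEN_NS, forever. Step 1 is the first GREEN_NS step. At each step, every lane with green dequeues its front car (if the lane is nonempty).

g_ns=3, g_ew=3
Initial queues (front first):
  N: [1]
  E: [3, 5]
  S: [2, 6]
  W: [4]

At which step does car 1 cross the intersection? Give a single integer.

Step 1 [NS]: N:car1-GO,E:wait,S:car2-GO,W:wait | queues: N=0 E=2 S=1 W=1
Step 2 [NS]: N:empty,E:wait,S:car6-GO,W:wait | queues: N=0 E=2 S=0 W=1
Step 3 [NS]: N:empty,E:wait,S:empty,W:wait | queues: N=0 E=2 S=0 W=1
Step 4 [EW]: N:wait,E:car3-GO,S:wait,W:car4-GO | queues: N=0 E=1 S=0 W=0
Step 5 [EW]: N:wait,E:car5-GO,S:wait,W:empty | queues: N=0 E=0 S=0 W=0
Car 1 crosses at step 1

1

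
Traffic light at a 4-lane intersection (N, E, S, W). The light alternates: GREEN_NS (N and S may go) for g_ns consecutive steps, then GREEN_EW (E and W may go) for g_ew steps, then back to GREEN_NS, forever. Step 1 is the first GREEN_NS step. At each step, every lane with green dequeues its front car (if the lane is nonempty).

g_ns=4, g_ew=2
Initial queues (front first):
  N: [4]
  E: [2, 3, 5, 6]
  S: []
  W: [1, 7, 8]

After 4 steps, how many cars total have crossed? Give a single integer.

Step 1 [NS]: N:car4-GO,E:wait,S:empty,W:wait | queues: N=0 E=4 S=0 W=3
Step 2 [NS]: N:empty,E:wait,S:empty,W:wait | queues: N=0 E=4 S=0 W=3
Step 3 [NS]: N:empty,E:wait,S:empty,W:wait | queues: N=0 E=4 S=0 W=3
Step 4 [NS]: N:empty,E:wait,S:empty,W:wait | queues: N=0 E=4 S=0 W=3
Cars crossed by step 4: 1

Answer: 1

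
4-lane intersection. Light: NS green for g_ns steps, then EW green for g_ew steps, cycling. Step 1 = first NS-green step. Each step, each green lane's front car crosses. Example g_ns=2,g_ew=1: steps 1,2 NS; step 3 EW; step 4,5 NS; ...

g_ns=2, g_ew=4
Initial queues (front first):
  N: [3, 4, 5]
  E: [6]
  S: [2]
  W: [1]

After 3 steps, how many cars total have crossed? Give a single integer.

Answer: 5

Derivation:
Step 1 [NS]: N:car3-GO,E:wait,S:car2-GO,W:wait | queues: N=2 E=1 S=0 W=1
Step 2 [NS]: N:car4-GO,E:wait,S:empty,W:wait | queues: N=1 E=1 S=0 W=1
Step 3 [EW]: N:wait,E:car6-GO,S:wait,W:car1-GO | queues: N=1 E=0 S=0 W=0
Cars crossed by step 3: 5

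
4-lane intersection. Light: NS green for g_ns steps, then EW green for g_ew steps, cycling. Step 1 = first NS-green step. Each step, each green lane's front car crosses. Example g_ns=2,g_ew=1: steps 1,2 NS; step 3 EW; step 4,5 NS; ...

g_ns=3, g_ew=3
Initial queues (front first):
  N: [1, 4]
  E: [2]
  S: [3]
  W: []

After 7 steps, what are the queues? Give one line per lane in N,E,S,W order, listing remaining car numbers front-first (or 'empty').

Step 1 [NS]: N:car1-GO,E:wait,S:car3-GO,W:wait | queues: N=1 E=1 S=0 W=0
Step 2 [NS]: N:car4-GO,E:wait,S:empty,W:wait | queues: N=0 E=1 S=0 W=0
Step 3 [NS]: N:empty,E:wait,S:empty,W:wait | queues: N=0 E=1 S=0 W=0
Step 4 [EW]: N:wait,E:car2-GO,S:wait,W:empty | queues: N=0 E=0 S=0 W=0

N: empty
E: empty
S: empty
W: empty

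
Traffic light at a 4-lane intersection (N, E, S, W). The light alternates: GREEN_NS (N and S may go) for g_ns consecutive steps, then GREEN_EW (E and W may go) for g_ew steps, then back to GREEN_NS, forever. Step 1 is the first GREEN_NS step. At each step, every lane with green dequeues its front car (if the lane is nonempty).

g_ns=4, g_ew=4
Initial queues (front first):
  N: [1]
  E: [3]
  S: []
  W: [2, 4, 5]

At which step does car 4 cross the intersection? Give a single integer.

Step 1 [NS]: N:car1-GO,E:wait,S:empty,W:wait | queues: N=0 E=1 S=0 W=3
Step 2 [NS]: N:empty,E:wait,S:empty,W:wait | queues: N=0 E=1 S=0 W=3
Step 3 [NS]: N:empty,E:wait,S:empty,W:wait | queues: N=0 E=1 S=0 W=3
Step 4 [NS]: N:empty,E:wait,S:empty,W:wait | queues: N=0 E=1 S=0 W=3
Step 5 [EW]: N:wait,E:car3-GO,S:wait,W:car2-GO | queues: N=0 E=0 S=0 W=2
Step 6 [EW]: N:wait,E:empty,S:wait,W:car4-GO | queues: N=0 E=0 S=0 W=1
Step 7 [EW]: N:wait,E:empty,S:wait,W:car5-GO | queues: N=0 E=0 S=0 W=0
Car 4 crosses at step 6

6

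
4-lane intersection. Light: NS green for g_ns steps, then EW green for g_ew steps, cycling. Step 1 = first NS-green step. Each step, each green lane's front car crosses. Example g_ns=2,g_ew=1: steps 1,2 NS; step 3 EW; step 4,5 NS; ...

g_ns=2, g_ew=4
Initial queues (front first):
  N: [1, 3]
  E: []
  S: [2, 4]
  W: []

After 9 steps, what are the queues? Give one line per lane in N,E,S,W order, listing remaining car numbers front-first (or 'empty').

Step 1 [NS]: N:car1-GO,E:wait,S:car2-GO,W:wait | queues: N=1 E=0 S=1 W=0
Step 2 [NS]: N:car3-GO,E:wait,S:car4-GO,W:wait | queues: N=0 E=0 S=0 W=0

N: empty
E: empty
S: empty
W: empty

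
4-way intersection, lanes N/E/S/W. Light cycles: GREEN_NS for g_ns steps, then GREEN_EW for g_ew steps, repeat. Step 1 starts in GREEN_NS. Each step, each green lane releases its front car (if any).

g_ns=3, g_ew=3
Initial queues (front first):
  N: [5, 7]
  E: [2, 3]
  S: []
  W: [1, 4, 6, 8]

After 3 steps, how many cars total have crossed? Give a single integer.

Answer: 2

Derivation:
Step 1 [NS]: N:car5-GO,E:wait,S:empty,W:wait | queues: N=1 E=2 S=0 W=4
Step 2 [NS]: N:car7-GO,E:wait,S:empty,W:wait | queues: N=0 E=2 S=0 W=4
Step 3 [NS]: N:empty,E:wait,S:empty,W:wait | queues: N=0 E=2 S=0 W=4
Cars crossed by step 3: 2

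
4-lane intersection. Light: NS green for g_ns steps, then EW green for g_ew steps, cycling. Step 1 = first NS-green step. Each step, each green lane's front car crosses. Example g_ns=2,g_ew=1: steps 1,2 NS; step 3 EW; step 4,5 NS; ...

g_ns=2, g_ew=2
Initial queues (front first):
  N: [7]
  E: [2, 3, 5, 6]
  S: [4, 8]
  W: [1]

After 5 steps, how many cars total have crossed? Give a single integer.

Step 1 [NS]: N:car7-GO,E:wait,S:car4-GO,W:wait | queues: N=0 E=4 S=1 W=1
Step 2 [NS]: N:empty,E:wait,S:car8-GO,W:wait | queues: N=0 E=4 S=0 W=1
Step 3 [EW]: N:wait,E:car2-GO,S:wait,W:car1-GO | queues: N=0 E=3 S=0 W=0
Step 4 [EW]: N:wait,E:car3-GO,S:wait,W:empty | queues: N=0 E=2 S=0 W=0
Step 5 [NS]: N:empty,E:wait,S:empty,W:wait | queues: N=0 E=2 S=0 W=0
Cars crossed by step 5: 6

Answer: 6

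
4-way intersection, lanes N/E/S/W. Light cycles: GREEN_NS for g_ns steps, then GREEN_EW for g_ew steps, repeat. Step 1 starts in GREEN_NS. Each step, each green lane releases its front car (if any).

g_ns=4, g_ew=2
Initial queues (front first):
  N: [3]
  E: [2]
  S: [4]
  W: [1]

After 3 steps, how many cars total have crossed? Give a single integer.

Answer: 2

Derivation:
Step 1 [NS]: N:car3-GO,E:wait,S:car4-GO,W:wait | queues: N=0 E=1 S=0 W=1
Step 2 [NS]: N:empty,E:wait,S:empty,W:wait | queues: N=0 E=1 S=0 W=1
Step 3 [NS]: N:empty,E:wait,S:empty,W:wait | queues: N=0 E=1 S=0 W=1
Cars crossed by step 3: 2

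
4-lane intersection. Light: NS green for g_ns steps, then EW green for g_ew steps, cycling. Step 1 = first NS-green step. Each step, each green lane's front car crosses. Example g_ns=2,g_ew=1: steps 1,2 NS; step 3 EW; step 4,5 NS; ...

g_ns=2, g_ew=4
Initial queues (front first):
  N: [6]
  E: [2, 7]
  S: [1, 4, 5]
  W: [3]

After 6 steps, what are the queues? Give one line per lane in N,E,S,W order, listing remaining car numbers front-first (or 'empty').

Step 1 [NS]: N:car6-GO,E:wait,S:car1-GO,W:wait | queues: N=0 E=2 S=2 W=1
Step 2 [NS]: N:empty,E:wait,S:car4-GO,W:wait | queues: N=0 E=2 S=1 W=1
Step 3 [EW]: N:wait,E:car2-GO,S:wait,W:car3-GO | queues: N=0 E=1 S=1 W=0
Step 4 [EW]: N:wait,E:car7-GO,S:wait,W:empty | queues: N=0 E=0 S=1 W=0
Step 5 [EW]: N:wait,E:empty,S:wait,W:empty | queues: N=0 E=0 S=1 W=0
Step 6 [EW]: N:wait,E:empty,S:wait,W:empty | queues: N=0 E=0 S=1 W=0

N: empty
E: empty
S: 5
W: empty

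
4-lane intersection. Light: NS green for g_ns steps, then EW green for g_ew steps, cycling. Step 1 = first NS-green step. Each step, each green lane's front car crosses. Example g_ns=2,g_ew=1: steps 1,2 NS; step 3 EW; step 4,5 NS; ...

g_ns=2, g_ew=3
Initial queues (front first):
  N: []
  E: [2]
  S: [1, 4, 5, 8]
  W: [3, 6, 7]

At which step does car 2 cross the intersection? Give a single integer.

Step 1 [NS]: N:empty,E:wait,S:car1-GO,W:wait | queues: N=0 E=1 S=3 W=3
Step 2 [NS]: N:empty,E:wait,S:car4-GO,W:wait | queues: N=0 E=1 S=2 W=3
Step 3 [EW]: N:wait,E:car2-GO,S:wait,W:car3-GO | queues: N=0 E=0 S=2 W=2
Step 4 [EW]: N:wait,E:empty,S:wait,W:car6-GO | queues: N=0 E=0 S=2 W=1
Step 5 [EW]: N:wait,E:empty,S:wait,W:car7-GO | queues: N=0 E=0 S=2 W=0
Step 6 [NS]: N:empty,E:wait,S:car5-GO,W:wait | queues: N=0 E=0 S=1 W=0
Step 7 [NS]: N:empty,E:wait,S:car8-GO,W:wait | queues: N=0 E=0 S=0 W=0
Car 2 crosses at step 3

3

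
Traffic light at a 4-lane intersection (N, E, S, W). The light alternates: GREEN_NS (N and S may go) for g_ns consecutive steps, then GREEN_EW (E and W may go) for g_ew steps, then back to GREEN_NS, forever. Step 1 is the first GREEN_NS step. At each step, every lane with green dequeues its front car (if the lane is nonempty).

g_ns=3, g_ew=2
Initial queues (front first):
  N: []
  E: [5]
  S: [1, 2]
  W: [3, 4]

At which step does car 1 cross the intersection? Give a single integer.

Step 1 [NS]: N:empty,E:wait,S:car1-GO,W:wait | queues: N=0 E=1 S=1 W=2
Step 2 [NS]: N:empty,E:wait,S:car2-GO,W:wait | queues: N=0 E=1 S=0 W=2
Step 3 [NS]: N:empty,E:wait,S:empty,W:wait | queues: N=0 E=1 S=0 W=2
Step 4 [EW]: N:wait,E:car5-GO,S:wait,W:car3-GO | queues: N=0 E=0 S=0 W=1
Step 5 [EW]: N:wait,E:empty,S:wait,W:car4-GO | queues: N=0 E=0 S=0 W=0
Car 1 crosses at step 1

1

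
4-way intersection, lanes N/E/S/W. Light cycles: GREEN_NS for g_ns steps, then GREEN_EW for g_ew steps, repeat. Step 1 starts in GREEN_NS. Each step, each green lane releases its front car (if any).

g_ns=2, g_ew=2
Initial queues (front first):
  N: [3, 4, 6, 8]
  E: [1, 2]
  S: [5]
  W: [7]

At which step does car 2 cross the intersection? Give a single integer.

Step 1 [NS]: N:car3-GO,E:wait,S:car5-GO,W:wait | queues: N=3 E=2 S=0 W=1
Step 2 [NS]: N:car4-GO,E:wait,S:empty,W:wait | queues: N=2 E=2 S=0 W=1
Step 3 [EW]: N:wait,E:car1-GO,S:wait,W:car7-GO | queues: N=2 E=1 S=0 W=0
Step 4 [EW]: N:wait,E:car2-GO,S:wait,W:empty | queues: N=2 E=0 S=0 W=0
Step 5 [NS]: N:car6-GO,E:wait,S:empty,W:wait | queues: N=1 E=0 S=0 W=0
Step 6 [NS]: N:car8-GO,E:wait,S:empty,W:wait | queues: N=0 E=0 S=0 W=0
Car 2 crosses at step 4

4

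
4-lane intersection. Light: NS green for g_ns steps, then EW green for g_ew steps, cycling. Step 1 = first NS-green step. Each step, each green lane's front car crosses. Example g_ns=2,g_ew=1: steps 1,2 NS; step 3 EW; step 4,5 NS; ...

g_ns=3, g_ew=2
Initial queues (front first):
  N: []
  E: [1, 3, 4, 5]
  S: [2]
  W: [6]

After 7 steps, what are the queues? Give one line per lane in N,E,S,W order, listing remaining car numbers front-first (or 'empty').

Step 1 [NS]: N:empty,E:wait,S:car2-GO,W:wait | queues: N=0 E=4 S=0 W=1
Step 2 [NS]: N:empty,E:wait,S:empty,W:wait | queues: N=0 E=4 S=0 W=1
Step 3 [NS]: N:empty,E:wait,S:empty,W:wait | queues: N=0 E=4 S=0 W=1
Step 4 [EW]: N:wait,E:car1-GO,S:wait,W:car6-GO | queues: N=0 E=3 S=0 W=0
Step 5 [EW]: N:wait,E:car3-GO,S:wait,W:empty | queues: N=0 E=2 S=0 W=0
Step 6 [NS]: N:empty,E:wait,S:empty,W:wait | queues: N=0 E=2 S=0 W=0
Step 7 [NS]: N:empty,E:wait,S:empty,W:wait | queues: N=0 E=2 S=0 W=0

N: empty
E: 4 5
S: empty
W: empty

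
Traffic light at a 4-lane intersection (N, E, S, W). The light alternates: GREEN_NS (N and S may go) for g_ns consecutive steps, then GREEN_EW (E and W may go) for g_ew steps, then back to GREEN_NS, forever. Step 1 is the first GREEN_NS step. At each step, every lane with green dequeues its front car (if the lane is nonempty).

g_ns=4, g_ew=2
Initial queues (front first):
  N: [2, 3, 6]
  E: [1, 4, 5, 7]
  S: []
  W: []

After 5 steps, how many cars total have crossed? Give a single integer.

Answer: 4

Derivation:
Step 1 [NS]: N:car2-GO,E:wait,S:empty,W:wait | queues: N=2 E=4 S=0 W=0
Step 2 [NS]: N:car3-GO,E:wait,S:empty,W:wait | queues: N=1 E=4 S=0 W=0
Step 3 [NS]: N:car6-GO,E:wait,S:empty,W:wait | queues: N=0 E=4 S=0 W=0
Step 4 [NS]: N:empty,E:wait,S:empty,W:wait | queues: N=0 E=4 S=0 W=0
Step 5 [EW]: N:wait,E:car1-GO,S:wait,W:empty | queues: N=0 E=3 S=0 W=0
Cars crossed by step 5: 4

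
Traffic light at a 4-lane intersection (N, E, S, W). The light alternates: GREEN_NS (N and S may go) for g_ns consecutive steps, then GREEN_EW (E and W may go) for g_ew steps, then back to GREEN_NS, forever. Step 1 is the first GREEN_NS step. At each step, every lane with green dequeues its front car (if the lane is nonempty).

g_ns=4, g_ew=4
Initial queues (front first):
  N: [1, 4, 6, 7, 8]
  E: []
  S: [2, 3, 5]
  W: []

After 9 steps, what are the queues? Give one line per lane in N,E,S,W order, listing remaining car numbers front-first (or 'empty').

Step 1 [NS]: N:car1-GO,E:wait,S:car2-GO,W:wait | queues: N=4 E=0 S=2 W=0
Step 2 [NS]: N:car4-GO,E:wait,S:car3-GO,W:wait | queues: N=3 E=0 S=1 W=0
Step 3 [NS]: N:car6-GO,E:wait,S:car5-GO,W:wait | queues: N=2 E=0 S=0 W=0
Step 4 [NS]: N:car7-GO,E:wait,S:empty,W:wait | queues: N=1 E=0 S=0 W=0
Step 5 [EW]: N:wait,E:empty,S:wait,W:empty | queues: N=1 E=0 S=0 W=0
Step 6 [EW]: N:wait,E:empty,S:wait,W:empty | queues: N=1 E=0 S=0 W=0
Step 7 [EW]: N:wait,E:empty,S:wait,W:empty | queues: N=1 E=0 S=0 W=0
Step 8 [EW]: N:wait,E:empty,S:wait,W:empty | queues: N=1 E=0 S=0 W=0
Step 9 [NS]: N:car8-GO,E:wait,S:empty,W:wait | queues: N=0 E=0 S=0 W=0

N: empty
E: empty
S: empty
W: empty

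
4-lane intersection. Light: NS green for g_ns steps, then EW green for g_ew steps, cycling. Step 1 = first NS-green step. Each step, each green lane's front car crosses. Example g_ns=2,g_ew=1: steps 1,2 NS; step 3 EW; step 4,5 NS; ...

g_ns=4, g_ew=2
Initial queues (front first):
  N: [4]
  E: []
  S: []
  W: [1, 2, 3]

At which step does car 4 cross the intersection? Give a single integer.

Step 1 [NS]: N:car4-GO,E:wait,S:empty,W:wait | queues: N=0 E=0 S=0 W=3
Step 2 [NS]: N:empty,E:wait,S:empty,W:wait | queues: N=0 E=0 S=0 W=3
Step 3 [NS]: N:empty,E:wait,S:empty,W:wait | queues: N=0 E=0 S=0 W=3
Step 4 [NS]: N:empty,E:wait,S:empty,W:wait | queues: N=0 E=0 S=0 W=3
Step 5 [EW]: N:wait,E:empty,S:wait,W:car1-GO | queues: N=0 E=0 S=0 W=2
Step 6 [EW]: N:wait,E:empty,S:wait,W:car2-GO | queues: N=0 E=0 S=0 W=1
Step 7 [NS]: N:empty,E:wait,S:empty,W:wait | queues: N=0 E=0 S=0 W=1
Step 8 [NS]: N:empty,E:wait,S:empty,W:wait | queues: N=0 E=0 S=0 W=1
Step 9 [NS]: N:empty,E:wait,S:empty,W:wait | queues: N=0 E=0 S=0 W=1
Step 10 [NS]: N:empty,E:wait,S:empty,W:wait | queues: N=0 E=0 S=0 W=1
Step 11 [EW]: N:wait,E:empty,S:wait,W:car3-GO | queues: N=0 E=0 S=0 W=0
Car 4 crosses at step 1

1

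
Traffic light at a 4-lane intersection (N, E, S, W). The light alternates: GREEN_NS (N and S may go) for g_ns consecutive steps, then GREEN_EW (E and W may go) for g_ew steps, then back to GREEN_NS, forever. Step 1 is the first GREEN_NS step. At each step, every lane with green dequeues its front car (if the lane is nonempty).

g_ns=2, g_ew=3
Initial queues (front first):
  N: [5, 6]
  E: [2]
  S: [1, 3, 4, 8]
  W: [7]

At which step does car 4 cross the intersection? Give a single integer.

Step 1 [NS]: N:car5-GO,E:wait,S:car1-GO,W:wait | queues: N=1 E=1 S=3 W=1
Step 2 [NS]: N:car6-GO,E:wait,S:car3-GO,W:wait | queues: N=0 E=1 S=2 W=1
Step 3 [EW]: N:wait,E:car2-GO,S:wait,W:car7-GO | queues: N=0 E=0 S=2 W=0
Step 4 [EW]: N:wait,E:empty,S:wait,W:empty | queues: N=0 E=0 S=2 W=0
Step 5 [EW]: N:wait,E:empty,S:wait,W:empty | queues: N=0 E=0 S=2 W=0
Step 6 [NS]: N:empty,E:wait,S:car4-GO,W:wait | queues: N=0 E=0 S=1 W=0
Step 7 [NS]: N:empty,E:wait,S:car8-GO,W:wait | queues: N=0 E=0 S=0 W=0
Car 4 crosses at step 6

6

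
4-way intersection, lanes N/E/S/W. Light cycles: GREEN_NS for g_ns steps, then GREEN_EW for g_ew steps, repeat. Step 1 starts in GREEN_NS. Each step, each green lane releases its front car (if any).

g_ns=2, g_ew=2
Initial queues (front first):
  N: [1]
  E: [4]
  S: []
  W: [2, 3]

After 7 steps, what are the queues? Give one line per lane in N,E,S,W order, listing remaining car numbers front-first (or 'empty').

Step 1 [NS]: N:car1-GO,E:wait,S:empty,W:wait | queues: N=0 E=1 S=0 W=2
Step 2 [NS]: N:empty,E:wait,S:empty,W:wait | queues: N=0 E=1 S=0 W=2
Step 3 [EW]: N:wait,E:car4-GO,S:wait,W:car2-GO | queues: N=0 E=0 S=0 W=1
Step 4 [EW]: N:wait,E:empty,S:wait,W:car3-GO | queues: N=0 E=0 S=0 W=0

N: empty
E: empty
S: empty
W: empty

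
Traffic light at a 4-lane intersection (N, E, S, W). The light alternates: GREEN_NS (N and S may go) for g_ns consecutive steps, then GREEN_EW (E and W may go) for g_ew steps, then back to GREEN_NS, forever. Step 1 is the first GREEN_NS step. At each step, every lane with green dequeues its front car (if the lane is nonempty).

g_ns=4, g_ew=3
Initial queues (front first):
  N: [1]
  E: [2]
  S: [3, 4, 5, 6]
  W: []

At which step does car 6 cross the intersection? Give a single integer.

Step 1 [NS]: N:car1-GO,E:wait,S:car3-GO,W:wait | queues: N=0 E=1 S=3 W=0
Step 2 [NS]: N:empty,E:wait,S:car4-GO,W:wait | queues: N=0 E=1 S=2 W=0
Step 3 [NS]: N:empty,E:wait,S:car5-GO,W:wait | queues: N=0 E=1 S=1 W=0
Step 4 [NS]: N:empty,E:wait,S:car6-GO,W:wait | queues: N=0 E=1 S=0 W=0
Step 5 [EW]: N:wait,E:car2-GO,S:wait,W:empty | queues: N=0 E=0 S=0 W=0
Car 6 crosses at step 4

4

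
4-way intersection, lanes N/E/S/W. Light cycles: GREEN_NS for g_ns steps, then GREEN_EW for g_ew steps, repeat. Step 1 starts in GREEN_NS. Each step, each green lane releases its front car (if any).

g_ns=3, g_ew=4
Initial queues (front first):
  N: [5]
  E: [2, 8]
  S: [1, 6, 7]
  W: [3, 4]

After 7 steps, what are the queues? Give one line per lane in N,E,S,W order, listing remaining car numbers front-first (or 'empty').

Step 1 [NS]: N:car5-GO,E:wait,S:car1-GO,W:wait | queues: N=0 E=2 S=2 W=2
Step 2 [NS]: N:empty,E:wait,S:car6-GO,W:wait | queues: N=0 E=2 S=1 W=2
Step 3 [NS]: N:empty,E:wait,S:car7-GO,W:wait | queues: N=0 E=2 S=0 W=2
Step 4 [EW]: N:wait,E:car2-GO,S:wait,W:car3-GO | queues: N=0 E=1 S=0 W=1
Step 5 [EW]: N:wait,E:car8-GO,S:wait,W:car4-GO | queues: N=0 E=0 S=0 W=0

N: empty
E: empty
S: empty
W: empty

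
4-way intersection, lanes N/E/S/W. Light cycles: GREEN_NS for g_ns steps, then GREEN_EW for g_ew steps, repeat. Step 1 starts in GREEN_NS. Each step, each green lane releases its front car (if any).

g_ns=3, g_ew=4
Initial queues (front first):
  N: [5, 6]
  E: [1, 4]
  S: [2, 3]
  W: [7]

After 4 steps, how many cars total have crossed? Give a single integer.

Step 1 [NS]: N:car5-GO,E:wait,S:car2-GO,W:wait | queues: N=1 E=2 S=1 W=1
Step 2 [NS]: N:car6-GO,E:wait,S:car3-GO,W:wait | queues: N=0 E=2 S=0 W=1
Step 3 [NS]: N:empty,E:wait,S:empty,W:wait | queues: N=0 E=2 S=0 W=1
Step 4 [EW]: N:wait,E:car1-GO,S:wait,W:car7-GO | queues: N=0 E=1 S=0 W=0
Cars crossed by step 4: 6

Answer: 6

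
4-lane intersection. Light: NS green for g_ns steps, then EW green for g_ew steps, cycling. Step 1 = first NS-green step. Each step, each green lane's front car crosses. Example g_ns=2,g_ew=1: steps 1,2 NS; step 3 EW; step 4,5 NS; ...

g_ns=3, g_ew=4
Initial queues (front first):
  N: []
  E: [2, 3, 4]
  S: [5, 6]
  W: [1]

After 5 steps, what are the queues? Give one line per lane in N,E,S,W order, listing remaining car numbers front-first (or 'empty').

Step 1 [NS]: N:empty,E:wait,S:car5-GO,W:wait | queues: N=0 E=3 S=1 W=1
Step 2 [NS]: N:empty,E:wait,S:car6-GO,W:wait | queues: N=0 E=3 S=0 W=1
Step 3 [NS]: N:empty,E:wait,S:empty,W:wait | queues: N=0 E=3 S=0 W=1
Step 4 [EW]: N:wait,E:car2-GO,S:wait,W:car1-GO | queues: N=0 E=2 S=0 W=0
Step 5 [EW]: N:wait,E:car3-GO,S:wait,W:empty | queues: N=0 E=1 S=0 W=0

N: empty
E: 4
S: empty
W: empty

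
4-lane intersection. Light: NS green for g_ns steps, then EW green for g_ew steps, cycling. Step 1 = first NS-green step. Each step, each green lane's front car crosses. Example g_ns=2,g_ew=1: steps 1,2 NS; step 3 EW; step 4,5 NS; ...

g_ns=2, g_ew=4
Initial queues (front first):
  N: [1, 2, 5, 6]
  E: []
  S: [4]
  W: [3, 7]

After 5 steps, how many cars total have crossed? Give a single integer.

Answer: 5

Derivation:
Step 1 [NS]: N:car1-GO,E:wait,S:car4-GO,W:wait | queues: N=3 E=0 S=0 W=2
Step 2 [NS]: N:car2-GO,E:wait,S:empty,W:wait | queues: N=2 E=0 S=0 W=2
Step 3 [EW]: N:wait,E:empty,S:wait,W:car3-GO | queues: N=2 E=0 S=0 W=1
Step 4 [EW]: N:wait,E:empty,S:wait,W:car7-GO | queues: N=2 E=0 S=0 W=0
Step 5 [EW]: N:wait,E:empty,S:wait,W:empty | queues: N=2 E=0 S=0 W=0
Cars crossed by step 5: 5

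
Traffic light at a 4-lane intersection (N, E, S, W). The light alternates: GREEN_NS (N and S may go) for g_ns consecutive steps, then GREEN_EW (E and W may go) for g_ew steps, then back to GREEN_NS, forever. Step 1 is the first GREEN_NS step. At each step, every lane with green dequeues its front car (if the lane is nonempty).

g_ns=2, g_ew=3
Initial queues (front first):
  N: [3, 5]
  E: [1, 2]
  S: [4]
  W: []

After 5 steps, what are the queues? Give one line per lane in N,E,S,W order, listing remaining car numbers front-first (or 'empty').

Step 1 [NS]: N:car3-GO,E:wait,S:car4-GO,W:wait | queues: N=1 E=2 S=0 W=0
Step 2 [NS]: N:car5-GO,E:wait,S:empty,W:wait | queues: N=0 E=2 S=0 W=0
Step 3 [EW]: N:wait,E:car1-GO,S:wait,W:empty | queues: N=0 E=1 S=0 W=0
Step 4 [EW]: N:wait,E:car2-GO,S:wait,W:empty | queues: N=0 E=0 S=0 W=0

N: empty
E: empty
S: empty
W: empty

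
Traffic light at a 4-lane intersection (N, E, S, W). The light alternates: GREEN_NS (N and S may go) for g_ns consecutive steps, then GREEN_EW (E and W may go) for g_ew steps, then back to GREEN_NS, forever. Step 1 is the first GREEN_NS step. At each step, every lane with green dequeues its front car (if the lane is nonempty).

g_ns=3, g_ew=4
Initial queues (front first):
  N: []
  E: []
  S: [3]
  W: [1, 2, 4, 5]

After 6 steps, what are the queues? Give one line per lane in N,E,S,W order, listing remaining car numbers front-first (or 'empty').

Step 1 [NS]: N:empty,E:wait,S:car3-GO,W:wait | queues: N=0 E=0 S=0 W=4
Step 2 [NS]: N:empty,E:wait,S:empty,W:wait | queues: N=0 E=0 S=0 W=4
Step 3 [NS]: N:empty,E:wait,S:empty,W:wait | queues: N=0 E=0 S=0 W=4
Step 4 [EW]: N:wait,E:empty,S:wait,W:car1-GO | queues: N=0 E=0 S=0 W=3
Step 5 [EW]: N:wait,E:empty,S:wait,W:car2-GO | queues: N=0 E=0 S=0 W=2
Step 6 [EW]: N:wait,E:empty,S:wait,W:car4-GO | queues: N=0 E=0 S=0 W=1

N: empty
E: empty
S: empty
W: 5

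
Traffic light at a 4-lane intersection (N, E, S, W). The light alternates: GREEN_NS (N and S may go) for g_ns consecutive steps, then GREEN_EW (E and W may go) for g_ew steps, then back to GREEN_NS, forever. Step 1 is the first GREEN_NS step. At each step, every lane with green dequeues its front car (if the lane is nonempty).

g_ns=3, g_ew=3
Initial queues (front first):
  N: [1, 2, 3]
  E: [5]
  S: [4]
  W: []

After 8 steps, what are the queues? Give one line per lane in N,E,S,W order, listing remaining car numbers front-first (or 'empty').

Step 1 [NS]: N:car1-GO,E:wait,S:car4-GO,W:wait | queues: N=2 E=1 S=0 W=0
Step 2 [NS]: N:car2-GO,E:wait,S:empty,W:wait | queues: N=1 E=1 S=0 W=0
Step 3 [NS]: N:car3-GO,E:wait,S:empty,W:wait | queues: N=0 E=1 S=0 W=0
Step 4 [EW]: N:wait,E:car5-GO,S:wait,W:empty | queues: N=0 E=0 S=0 W=0

N: empty
E: empty
S: empty
W: empty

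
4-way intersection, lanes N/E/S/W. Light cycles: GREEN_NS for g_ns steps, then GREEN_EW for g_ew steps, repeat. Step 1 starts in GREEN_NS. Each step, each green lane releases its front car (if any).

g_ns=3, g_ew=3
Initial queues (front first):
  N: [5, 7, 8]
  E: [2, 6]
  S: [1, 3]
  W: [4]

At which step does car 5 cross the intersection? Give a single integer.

Step 1 [NS]: N:car5-GO,E:wait,S:car1-GO,W:wait | queues: N=2 E=2 S=1 W=1
Step 2 [NS]: N:car7-GO,E:wait,S:car3-GO,W:wait | queues: N=1 E=2 S=0 W=1
Step 3 [NS]: N:car8-GO,E:wait,S:empty,W:wait | queues: N=0 E=2 S=0 W=1
Step 4 [EW]: N:wait,E:car2-GO,S:wait,W:car4-GO | queues: N=0 E=1 S=0 W=0
Step 5 [EW]: N:wait,E:car6-GO,S:wait,W:empty | queues: N=0 E=0 S=0 W=0
Car 5 crosses at step 1

1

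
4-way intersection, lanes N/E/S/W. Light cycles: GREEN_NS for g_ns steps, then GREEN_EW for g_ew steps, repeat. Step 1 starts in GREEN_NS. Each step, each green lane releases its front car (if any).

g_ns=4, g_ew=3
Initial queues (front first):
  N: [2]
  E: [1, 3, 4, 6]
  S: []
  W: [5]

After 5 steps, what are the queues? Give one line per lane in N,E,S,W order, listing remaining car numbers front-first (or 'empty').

Step 1 [NS]: N:car2-GO,E:wait,S:empty,W:wait | queues: N=0 E=4 S=0 W=1
Step 2 [NS]: N:empty,E:wait,S:empty,W:wait | queues: N=0 E=4 S=0 W=1
Step 3 [NS]: N:empty,E:wait,S:empty,W:wait | queues: N=0 E=4 S=0 W=1
Step 4 [NS]: N:empty,E:wait,S:empty,W:wait | queues: N=0 E=4 S=0 W=1
Step 5 [EW]: N:wait,E:car1-GO,S:wait,W:car5-GO | queues: N=0 E=3 S=0 W=0

N: empty
E: 3 4 6
S: empty
W: empty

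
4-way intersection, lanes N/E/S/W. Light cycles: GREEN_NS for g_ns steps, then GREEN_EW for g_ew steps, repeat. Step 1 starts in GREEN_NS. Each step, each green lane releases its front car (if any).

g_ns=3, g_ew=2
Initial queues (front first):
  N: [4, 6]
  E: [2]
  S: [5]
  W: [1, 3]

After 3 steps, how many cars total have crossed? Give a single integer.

Step 1 [NS]: N:car4-GO,E:wait,S:car5-GO,W:wait | queues: N=1 E=1 S=0 W=2
Step 2 [NS]: N:car6-GO,E:wait,S:empty,W:wait | queues: N=0 E=1 S=0 W=2
Step 3 [NS]: N:empty,E:wait,S:empty,W:wait | queues: N=0 E=1 S=0 W=2
Cars crossed by step 3: 3

Answer: 3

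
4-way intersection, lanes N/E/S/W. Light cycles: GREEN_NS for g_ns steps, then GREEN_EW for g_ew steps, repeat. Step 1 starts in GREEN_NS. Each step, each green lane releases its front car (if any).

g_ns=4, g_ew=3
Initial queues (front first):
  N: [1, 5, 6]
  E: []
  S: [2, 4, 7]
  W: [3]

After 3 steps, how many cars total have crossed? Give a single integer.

Answer: 6

Derivation:
Step 1 [NS]: N:car1-GO,E:wait,S:car2-GO,W:wait | queues: N=2 E=0 S=2 W=1
Step 2 [NS]: N:car5-GO,E:wait,S:car4-GO,W:wait | queues: N=1 E=0 S=1 W=1
Step 3 [NS]: N:car6-GO,E:wait,S:car7-GO,W:wait | queues: N=0 E=0 S=0 W=1
Cars crossed by step 3: 6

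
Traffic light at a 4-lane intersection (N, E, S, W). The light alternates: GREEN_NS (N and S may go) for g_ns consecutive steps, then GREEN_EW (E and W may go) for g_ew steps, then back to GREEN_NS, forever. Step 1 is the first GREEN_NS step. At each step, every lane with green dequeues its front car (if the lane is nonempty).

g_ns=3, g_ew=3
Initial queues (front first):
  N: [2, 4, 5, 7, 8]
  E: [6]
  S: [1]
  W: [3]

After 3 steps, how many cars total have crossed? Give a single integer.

Answer: 4

Derivation:
Step 1 [NS]: N:car2-GO,E:wait,S:car1-GO,W:wait | queues: N=4 E=1 S=0 W=1
Step 2 [NS]: N:car4-GO,E:wait,S:empty,W:wait | queues: N=3 E=1 S=0 W=1
Step 3 [NS]: N:car5-GO,E:wait,S:empty,W:wait | queues: N=2 E=1 S=0 W=1
Cars crossed by step 3: 4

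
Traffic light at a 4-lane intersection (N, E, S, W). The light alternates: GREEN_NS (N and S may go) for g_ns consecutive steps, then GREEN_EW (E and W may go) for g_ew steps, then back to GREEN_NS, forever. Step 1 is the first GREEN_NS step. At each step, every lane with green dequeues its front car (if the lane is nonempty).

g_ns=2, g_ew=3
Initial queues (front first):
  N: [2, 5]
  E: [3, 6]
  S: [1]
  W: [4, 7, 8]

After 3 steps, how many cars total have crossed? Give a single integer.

Step 1 [NS]: N:car2-GO,E:wait,S:car1-GO,W:wait | queues: N=1 E=2 S=0 W=3
Step 2 [NS]: N:car5-GO,E:wait,S:empty,W:wait | queues: N=0 E=2 S=0 W=3
Step 3 [EW]: N:wait,E:car3-GO,S:wait,W:car4-GO | queues: N=0 E=1 S=0 W=2
Cars crossed by step 3: 5

Answer: 5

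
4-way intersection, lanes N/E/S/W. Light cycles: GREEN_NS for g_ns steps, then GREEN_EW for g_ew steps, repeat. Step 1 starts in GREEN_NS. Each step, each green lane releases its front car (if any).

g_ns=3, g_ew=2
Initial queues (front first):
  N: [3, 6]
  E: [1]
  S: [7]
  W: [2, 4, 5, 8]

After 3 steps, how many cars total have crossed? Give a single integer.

Step 1 [NS]: N:car3-GO,E:wait,S:car7-GO,W:wait | queues: N=1 E=1 S=0 W=4
Step 2 [NS]: N:car6-GO,E:wait,S:empty,W:wait | queues: N=0 E=1 S=0 W=4
Step 3 [NS]: N:empty,E:wait,S:empty,W:wait | queues: N=0 E=1 S=0 W=4
Cars crossed by step 3: 3

Answer: 3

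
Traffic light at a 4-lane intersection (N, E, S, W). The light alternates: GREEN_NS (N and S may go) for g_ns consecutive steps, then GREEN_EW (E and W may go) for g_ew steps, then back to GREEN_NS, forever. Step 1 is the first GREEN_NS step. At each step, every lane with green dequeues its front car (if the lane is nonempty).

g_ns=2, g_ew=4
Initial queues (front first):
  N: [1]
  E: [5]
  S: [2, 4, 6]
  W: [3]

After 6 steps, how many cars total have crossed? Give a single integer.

Answer: 5

Derivation:
Step 1 [NS]: N:car1-GO,E:wait,S:car2-GO,W:wait | queues: N=0 E=1 S=2 W=1
Step 2 [NS]: N:empty,E:wait,S:car4-GO,W:wait | queues: N=0 E=1 S=1 W=1
Step 3 [EW]: N:wait,E:car5-GO,S:wait,W:car3-GO | queues: N=0 E=0 S=1 W=0
Step 4 [EW]: N:wait,E:empty,S:wait,W:empty | queues: N=0 E=0 S=1 W=0
Step 5 [EW]: N:wait,E:empty,S:wait,W:empty | queues: N=0 E=0 S=1 W=0
Step 6 [EW]: N:wait,E:empty,S:wait,W:empty | queues: N=0 E=0 S=1 W=0
Cars crossed by step 6: 5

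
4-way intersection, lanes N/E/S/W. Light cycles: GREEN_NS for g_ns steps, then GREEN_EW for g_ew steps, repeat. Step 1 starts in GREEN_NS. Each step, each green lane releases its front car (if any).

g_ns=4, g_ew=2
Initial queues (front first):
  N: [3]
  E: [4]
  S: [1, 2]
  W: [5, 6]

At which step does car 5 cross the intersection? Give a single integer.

Step 1 [NS]: N:car3-GO,E:wait,S:car1-GO,W:wait | queues: N=0 E=1 S=1 W=2
Step 2 [NS]: N:empty,E:wait,S:car2-GO,W:wait | queues: N=0 E=1 S=0 W=2
Step 3 [NS]: N:empty,E:wait,S:empty,W:wait | queues: N=0 E=1 S=0 W=2
Step 4 [NS]: N:empty,E:wait,S:empty,W:wait | queues: N=0 E=1 S=0 W=2
Step 5 [EW]: N:wait,E:car4-GO,S:wait,W:car5-GO | queues: N=0 E=0 S=0 W=1
Step 6 [EW]: N:wait,E:empty,S:wait,W:car6-GO | queues: N=0 E=0 S=0 W=0
Car 5 crosses at step 5

5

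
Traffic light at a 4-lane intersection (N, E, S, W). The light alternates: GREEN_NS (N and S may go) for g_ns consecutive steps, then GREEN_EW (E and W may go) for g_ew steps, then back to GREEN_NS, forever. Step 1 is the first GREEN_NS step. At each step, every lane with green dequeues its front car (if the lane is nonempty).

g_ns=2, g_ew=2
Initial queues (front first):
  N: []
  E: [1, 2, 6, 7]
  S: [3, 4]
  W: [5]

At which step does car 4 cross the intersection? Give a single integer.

Step 1 [NS]: N:empty,E:wait,S:car3-GO,W:wait | queues: N=0 E=4 S=1 W=1
Step 2 [NS]: N:empty,E:wait,S:car4-GO,W:wait | queues: N=0 E=4 S=0 W=1
Step 3 [EW]: N:wait,E:car1-GO,S:wait,W:car5-GO | queues: N=0 E=3 S=0 W=0
Step 4 [EW]: N:wait,E:car2-GO,S:wait,W:empty | queues: N=0 E=2 S=0 W=0
Step 5 [NS]: N:empty,E:wait,S:empty,W:wait | queues: N=0 E=2 S=0 W=0
Step 6 [NS]: N:empty,E:wait,S:empty,W:wait | queues: N=0 E=2 S=0 W=0
Step 7 [EW]: N:wait,E:car6-GO,S:wait,W:empty | queues: N=0 E=1 S=0 W=0
Step 8 [EW]: N:wait,E:car7-GO,S:wait,W:empty | queues: N=0 E=0 S=0 W=0
Car 4 crosses at step 2

2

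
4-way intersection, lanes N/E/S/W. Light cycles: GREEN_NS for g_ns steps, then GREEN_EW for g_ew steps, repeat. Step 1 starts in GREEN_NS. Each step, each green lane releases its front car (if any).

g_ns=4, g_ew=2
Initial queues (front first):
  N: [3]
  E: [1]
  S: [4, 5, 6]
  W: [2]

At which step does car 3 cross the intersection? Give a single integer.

Step 1 [NS]: N:car3-GO,E:wait,S:car4-GO,W:wait | queues: N=0 E=1 S=2 W=1
Step 2 [NS]: N:empty,E:wait,S:car5-GO,W:wait | queues: N=0 E=1 S=1 W=1
Step 3 [NS]: N:empty,E:wait,S:car6-GO,W:wait | queues: N=0 E=1 S=0 W=1
Step 4 [NS]: N:empty,E:wait,S:empty,W:wait | queues: N=0 E=1 S=0 W=1
Step 5 [EW]: N:wait,E:car1-GO,S:wait,W:car2-GO | queues: N=0 E=0 S=0 W=0
Car 3 crosses at step 1

1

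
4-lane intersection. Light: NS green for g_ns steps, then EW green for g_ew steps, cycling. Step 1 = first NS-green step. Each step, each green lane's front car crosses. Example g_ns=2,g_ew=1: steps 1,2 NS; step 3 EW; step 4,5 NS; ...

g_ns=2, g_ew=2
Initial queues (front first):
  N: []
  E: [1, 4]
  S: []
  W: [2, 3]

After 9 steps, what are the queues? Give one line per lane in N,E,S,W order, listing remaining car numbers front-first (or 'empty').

Step 1 [NS]: N:empty,E:wait,S:empty,W:wait | queues: N=0 E=2 S=0 W=2
Step 2 [NS]: N:empty,E:wait,S:empty,W:wait | queues: N=0 E=2 S=0 W=2
Step 3 [EW]: N:wait,E:car1-GO,S:wait,W:car2-GO | queues: N=0 E=1 S=0 W=1
Step 4 [EW]: N:wait,E:car4-GO,S:wait,W:car3-GO | queues: N=0 E=0 S=0 W=0

N: empty
E: empty
S: empty
W: empty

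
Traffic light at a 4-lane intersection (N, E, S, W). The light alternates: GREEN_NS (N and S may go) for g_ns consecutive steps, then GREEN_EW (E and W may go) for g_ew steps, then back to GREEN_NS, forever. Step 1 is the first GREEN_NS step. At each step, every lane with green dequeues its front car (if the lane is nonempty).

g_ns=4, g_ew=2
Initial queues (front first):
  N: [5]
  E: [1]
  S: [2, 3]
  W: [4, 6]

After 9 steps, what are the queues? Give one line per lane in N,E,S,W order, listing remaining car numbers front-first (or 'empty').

Step 1 [NS]: N:car5-GO,E:wait,S:car2-GO,W:wait | queues: N=0 E=1 S=1 W=2
Step 2 [NS]: N:empty,E:wait,S:car3-GO,W:wait | queues: N=0 E=1 S=0 W=2
Step 3 [NS]: N:empty,E:wait,S:empty,W:wait | queues: N=0 E=1 S=0 W=2
Step 4 [NS]: N:empty,E:wait,S:empty,W:wait | queues: N=0 E=1 S=0 W=2
Step 5 [EW]: N:wait,E:car1-GO,S:wait,W:car4-GO | queues: N=0 E=0 S=0 W=1
Step 6 [EW]: N:wait,E:empty,S:wait,W:car6-GO | queues: N=0 E=0 S=0 W=0

N: empty
E: empty
S: empty
W: empty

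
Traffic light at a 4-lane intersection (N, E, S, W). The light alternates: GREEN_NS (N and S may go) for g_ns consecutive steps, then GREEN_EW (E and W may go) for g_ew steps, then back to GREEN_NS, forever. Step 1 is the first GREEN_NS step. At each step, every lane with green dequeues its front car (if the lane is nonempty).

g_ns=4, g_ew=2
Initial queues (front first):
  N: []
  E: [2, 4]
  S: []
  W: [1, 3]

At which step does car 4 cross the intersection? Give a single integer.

Step 1 [NS]: N:empty,E:wait,S:empty,W:wait | queues: N=0 E=2 S=0 W=2
Step 2 [NS]: N:empty,E:wait,S:empty,W:wait | queues: N=0 E=2 S=0 W=2
Step 3 [NS]: N:empty,E:wait,S:empty,W:wait | queues: N=0 E=2 S=0 W=2
Step 4 [NS]: N:empty,E:wait,S:empty,W:wait | queues: N=0 E=2 S=0 W=2
Step 5 [EW]: N:wait,E:car2-GO,S:wait,W:car1-GO | queues: N=0 E=1 S=0 W=1
Step 6 [EW]: N:wait,E:car4-GO,S:wait,W:car3-GO | queues: N=0 E=0 S=0 W=0
Car 4 crosses at step 6

6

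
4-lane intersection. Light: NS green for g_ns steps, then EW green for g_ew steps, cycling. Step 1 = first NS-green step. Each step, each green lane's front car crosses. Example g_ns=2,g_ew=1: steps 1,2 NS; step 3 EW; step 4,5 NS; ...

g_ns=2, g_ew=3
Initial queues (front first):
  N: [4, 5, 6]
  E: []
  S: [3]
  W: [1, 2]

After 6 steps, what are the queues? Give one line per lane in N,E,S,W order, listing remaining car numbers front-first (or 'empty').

Step 1 [NS]: N:car4-GO,E:wait,S:car3-GO,W:wait | queues: N=2 E=0 S=0 W=2
Step 2 [NS]: N:car5-GO,E:wait,S:empty,W:wait | queues: N=1 E=0 S=0 W=2
Step 3 [EW]: N:wait,E:empty,S:wait,W:car1-GO | queues: N=1 E=0 S=0 W=1
Step 4 [EW]: N:wait,E:empty,S:wait,W:car2-GO | queues: N=1 E=0 S=0 W=0
Step 5 [EW]: N:wait,E:empty,S:wait,W:empty | queues: N=1 E=0 S=0 W=0
Step 6 [NS]: N:car6-GO,E:wait,S:empty,W:wait | queues: N=0 E=0 S=0 W=0

N: empty
E: empty
S: empty
W: empty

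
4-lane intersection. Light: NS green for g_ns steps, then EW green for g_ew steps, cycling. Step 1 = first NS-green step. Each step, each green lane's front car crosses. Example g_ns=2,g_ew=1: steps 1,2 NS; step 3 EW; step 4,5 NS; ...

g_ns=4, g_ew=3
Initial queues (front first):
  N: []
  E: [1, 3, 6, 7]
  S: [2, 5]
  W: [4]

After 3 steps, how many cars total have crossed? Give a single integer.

Answer: 2

Derivation:
Step 1 [NS]: N:empty,E:wait,S:car2-GO,W:wait | queues: N=0 E=4 S=1 W=1
Step 2 [NS]: N:empty,E:wait,S:car5-GO,W:wait | queues: N=0 E=4 S=0 W=1
Step 3 [NS]: N:empty,E:wait,S:empty,W:wait | queues: N=0 E=4 S=0 W=1
Cars crossed by step 3: 2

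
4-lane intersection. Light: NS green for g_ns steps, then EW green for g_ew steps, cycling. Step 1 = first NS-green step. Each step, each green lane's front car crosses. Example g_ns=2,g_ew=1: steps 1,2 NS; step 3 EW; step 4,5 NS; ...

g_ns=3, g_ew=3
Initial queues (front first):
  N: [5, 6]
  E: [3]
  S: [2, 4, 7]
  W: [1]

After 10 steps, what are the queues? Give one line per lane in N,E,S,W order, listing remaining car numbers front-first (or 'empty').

Step 1 [NS]: N:car5-GO,E:wait,S:car2-GO,W:wait | queues: N=1 E=1 S=2 W=1
Step 2 [NS]: N:car6-GO,E:wait,S:car4-GO,W:wait | queues: N=0 E=1 S=1 W=1
Step 3 [NS]: N:empty,E:wait,S:car7-GO,W:wait | queues: N=0 E=1 S=0 W=1
Step 4 [EW]: N:wait,E:car3-GO,S:wait,W:car1-GO | queues: N=0 E=0 S=0 W=0

N: empty
E: empty
S: empty
W: empty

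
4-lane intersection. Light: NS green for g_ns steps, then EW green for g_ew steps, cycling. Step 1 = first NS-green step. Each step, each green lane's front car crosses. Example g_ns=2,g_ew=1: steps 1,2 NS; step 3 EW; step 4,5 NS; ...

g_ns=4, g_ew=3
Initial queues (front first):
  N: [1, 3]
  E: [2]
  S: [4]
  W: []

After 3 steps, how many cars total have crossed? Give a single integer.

Answer: 3

Derivation:
Step 1 [NS]: N:car1-GO,E:wait,S:car4-GO,W:wait | queues: N=1 E=1 S=0 W=0
Step 2 [NS]: N:car3-GO,E:wait,S:empty,W:wait | queues: N=0 E=1 S=0 W=0
Step 3 [NS]: N:empty,E:wait,S:empty,W:wait | queues: N=0 E=1 S=0 W=0
Cars crossed by step 3: 3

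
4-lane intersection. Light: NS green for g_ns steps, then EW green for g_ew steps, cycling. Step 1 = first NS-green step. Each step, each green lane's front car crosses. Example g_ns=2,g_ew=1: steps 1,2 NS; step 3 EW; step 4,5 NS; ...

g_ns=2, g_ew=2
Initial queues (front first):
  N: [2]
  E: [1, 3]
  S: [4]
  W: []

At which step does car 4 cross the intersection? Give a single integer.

Step 1 [NS]: N:car2-GO,E:wait,S:car4-GO,W:wait | queues: N=0 E=2 S=0 W=0
Step 2 [NS]: N:empty,E:wait,S:empty,W:wait | queues: N=0 E=2 S=0 W=0
Step 3 [EW]: N:wait,E:car1-GO,S:wait,W:empty | queues: N=0 E=1 S=0 W=0
Step 4 [EW]: N:wait,E:car3-GO,S:wait,W:empty | queues: N=0 E=0 S=0 W=0
Car 4 crosses at step 1

1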